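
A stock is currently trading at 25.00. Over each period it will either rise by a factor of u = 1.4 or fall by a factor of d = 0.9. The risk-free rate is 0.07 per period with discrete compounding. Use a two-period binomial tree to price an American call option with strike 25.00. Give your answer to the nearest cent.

4.97

Risk-neutral probability p = (1 + 0.07 − 0.9)/(1.4 − 0.9) = 0.1700/0.5000 = 0.3400
Terminal stock prices: S_uu = 49, S_ud = 31.5, S_dd = 20.25
Terminal payoffs (S − K): max(24, 0) = 24, max(6.5, 0) = 6.5, max(-4.75, 0) = 0
Node u (S = 35): continuation = 1/1.07·[0.3400·24.0000 + 0.6600·6.5000] = 11.6355; exercise value = 10.0000 ≤ continuation, so V_u = 11.6355
Node d (S = 22.5): continuation = 1/1.07·[0.3400·6.5000 + 0.6600·0.0000] = 2.0654; exercise value = 0.0000 ≤ continuation, so V_d = 2.0654
Node 0 (S = 25): continuation = 1/1.07·[0.3400·11.6355 + 0.6600·2.0654] = 4.9713; exercise value = 0.0000 ≤ continuation, so V_0 = 4.9713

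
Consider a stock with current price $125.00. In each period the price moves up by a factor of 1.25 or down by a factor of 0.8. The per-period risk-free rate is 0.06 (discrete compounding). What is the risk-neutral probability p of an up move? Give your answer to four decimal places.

Risk-neutral probability p = (1 + 0.06 − 0.8)/(1.25 − 0.8) = 0.2600/0.4500 = 0.5778

p = 0.5778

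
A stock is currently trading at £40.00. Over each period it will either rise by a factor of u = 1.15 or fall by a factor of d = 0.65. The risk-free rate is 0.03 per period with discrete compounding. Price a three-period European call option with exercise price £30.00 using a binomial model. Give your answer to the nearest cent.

Risk-neutral probability p = (1 + 0.03 − 0.65)/(1.15 − 0.65) = 0.3800/0.5000 = 0.7600
Terminal stock prices: S_uuu = 60.83, S_uud = 34.38, S_udd = 19.44, S_ddd = 10.98
Terminal payoffs (S − K): max(30.83, 0) = 30.83, max(4.385, 0) = 4.385, max(-10.56, 0) = 0, max(-19.02, 0) = 0
Node uu (S = 52.9): V_uu = 1/1.03·[0.7600·30.8350 + 0.2400·4.3850] = 23.7738
Node ud (S = 29.9): V_ud = 1/1.03·[0.7600·4.3850 + 0.2400·0.0000] = 3.2355
Node dd (S = 16.9): V_dd = 1/1.03·[0.7600·0.0000 + 0.2400·0.0000] = 0.0000
Node u (S = 46): V_u = 1/1.03·[0.7600·23.7738 + 0.2400·3.2355] = 18.2957
Node d (S = 26): V_d = 1/1.03·[0.7600·3.2355 + 0.2400·0.0000] = 2.3874
Node 0 (S = 40): V_0 = 1/1.03·[0.7600·18.2957 + 0.2400·2.3874] = 14.0560

£14.06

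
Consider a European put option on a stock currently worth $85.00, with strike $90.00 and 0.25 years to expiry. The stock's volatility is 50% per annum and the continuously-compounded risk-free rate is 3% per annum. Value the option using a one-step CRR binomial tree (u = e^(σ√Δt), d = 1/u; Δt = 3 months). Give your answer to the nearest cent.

$12.93

CRR parameters: u = e^(σ√Δt) = e^(0.5·√0.25) = 1.2840, d = 1/u = 0.7788
Per-period rate: rΔt = 0.03·0.25 = 0.0075, so R = e^0.0075 = 1.0075
Risk-neutral probability p = (e^0.0075 − 0.7788)/(1.2840 − 0.7788) = 0.2287/0.5052 = 0.4527
Terminal stock prices: S_u = 109.1, S_d = 66.2
Terminal payoffs (K − S): max(-19.14, 0) = 0, max(23.8, 0) = 23.8
Node 0 (S = 85): V_0 = e^(−0.0075)·[0.4527·0.0000 + 0.5473·23.8019] = 12.9289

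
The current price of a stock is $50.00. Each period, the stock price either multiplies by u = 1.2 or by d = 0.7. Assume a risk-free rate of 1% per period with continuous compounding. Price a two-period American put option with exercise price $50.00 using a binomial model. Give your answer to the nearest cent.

Risk-neutral probability p = (e^0.01 − 0.7)/(1.2 − 0.7) = 0.3101/0.5000 = 0.6201
Terminal stock prices: S_uu = 72, S_ud = 42, S_dd = 24.5
Terminal payoffs (K − S): max(-22, 0) = 0, max(8, 0) = 8, max(25.5, 0) = 25.5
Node u (S = 60): continuation = e^(−0.01)·[0.6201·0.0000 + 0.3799·8.0000] = 3.0090; exercise value = 0.0000 ≤ continuation, so V_u = 3.0090
Node d (S = 35): continuation = e^(−0.01)·[0.6201·8.0000 + 0.3799·25.5000] = 14.5025; exercise value = 15.0000 > continuation, so V_d = 15.0000 (exercise)
Node 0 (S = 50): continuation = e^(−0.01)·[0.6201·3.0090 + 0.3799·15.0000] = 7.4891; exercise value = 0.0000 ≤ continuation, so V_0 = 7.4891

$7.49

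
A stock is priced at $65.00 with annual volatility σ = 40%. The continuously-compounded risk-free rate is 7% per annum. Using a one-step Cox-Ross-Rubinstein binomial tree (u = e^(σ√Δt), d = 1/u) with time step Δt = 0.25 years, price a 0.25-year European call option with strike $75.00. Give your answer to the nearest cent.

CRR parameters: u = e^(σ√Δt) = e^(0.4·√0.25) = 1.2214, d = 1/u = 0.8187
Per-period rate: rΔt = 0.07·0.25 = 0.0175, so R = e^0.0175 = 1.0177
Risk-neutral probability p = (e^0.0175 − 0.8187)/(1.2214 − 0.8187) = 0.1989/0.4027 = 0.4940
Terminal stock prices: S_u = 79.39, S_d = 53.22
Terminal payoffs (S − K): max(4.391, 0) = 4.391, max(-21.78, 0) = 0
Node 0 (S = 65): V_0 = e^(−0.0175)·[0.4940·4.3912 + 0.5060·0.0000] = 2.1316

$2.13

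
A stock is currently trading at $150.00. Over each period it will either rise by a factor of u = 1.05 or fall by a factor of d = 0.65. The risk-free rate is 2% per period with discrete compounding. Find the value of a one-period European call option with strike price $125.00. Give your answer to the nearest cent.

Risk-neutral probability p = (1 + 0.02 − 0.65)/(1.05 − 0.65) = 0.3700/0.4000 = 0.9250
Terminal stock prices: S_u = 157.5, S_d = 97.5
Terminal payoffs (S − K): max(32.5, 0) = 32.5, max(-27.5, 0) = 0
Node 0 (S = 150): V_0 = 1/1.02·[0.9250·32.5000 + 0.0750·0.0000] = 29.4730

$29.47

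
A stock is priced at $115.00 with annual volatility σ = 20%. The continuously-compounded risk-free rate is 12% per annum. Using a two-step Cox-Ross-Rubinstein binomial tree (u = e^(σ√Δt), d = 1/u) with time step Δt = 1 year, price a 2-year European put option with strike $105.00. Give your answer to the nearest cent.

$1.19

CRR parameters: u = e^(σ√Δt) = e^(0.2·√1) = 1.2214, d = 1/u = 0.8187
Per-period rate: rΔt = 0.12·1 = 0.12, so R = e^0.12 = 1.1275
Risk-neutral probability p = (e^0.12 − 0.8187)/(1.2214 − 0.8187) = 0.3088/0.4027 = 0.7668
Terminal stock prices: S_uu = 171.6, S_ud = 115, S_dd = 77.09
Terminal payoffs (K − S): max(-66.56, 0) = 0, max(-10, 0) = 0, max(27.91, 0) = 27.91
Node u (S = 140.5): V_u = e^(−0.12)·[0.7668·0.0000 + 0.2332·0.0000] = 0.0000
Node d (S = 94.15): V_d = e^(−0.12)·[0.7668·0.0000 + 0.2332·27.9132] = 5.7735
Node 0 (S = 115): V_0 = e^(−0.12)·[0.7668·0.0000 + 0.2332·5.7735] = 1.1942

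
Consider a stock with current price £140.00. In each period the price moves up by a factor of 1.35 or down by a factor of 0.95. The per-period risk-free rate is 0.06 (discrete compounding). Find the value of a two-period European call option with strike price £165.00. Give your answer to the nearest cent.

£11.23

Risk-neutral probability p = (1 + 0.06 − 0.95)/(1.35 − 0.95) = 0.1100/0.4000 = 0.2750
Terminal stock prices: S_uu = 255.2, S_ud = 179.5, S_dd = 126.3
Terminal payoffs (S − K): max(90.15, 0) = 90.15, max(14.55, 0) = 14.55, max(-38.65, 0) = 0
Node u (S = 189): V_u = 1/1.06·[0.2750·90.1500 + 0.7250·14.5500] = 33.3396
Node d (S = 133): V_d = 1/1.06·[0.2750·14.5500 + 0.7250·0.0000] = 3.7748
Node 0 (S = 140): V_0 = 1/1.06·[0.2750·33.3396 + 0.7250·3.7748] = 11.2312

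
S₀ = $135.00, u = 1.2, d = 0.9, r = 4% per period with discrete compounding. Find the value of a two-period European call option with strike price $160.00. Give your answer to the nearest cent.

$6.93

Risk-neutral probability p = (1 + 0.04 − 0.9)/(1.2 − 0.9) = 0.1400/0.3000 = 0.4667
Terminal stock prices: S_uu = 194.4, S_ud = 145.8, S_dd = 109.4
Terminal payoffs (S − K): max(34.4, 0) = 34.4, max(-14.2, 0) = 0, max(-50.65, 0) = 0
Node u (S = 162): V_u = 1/1.04·[0.4667·34.4000 + 0.5333·0.0000] = 15.4359
Node d (S = 121.5): V_d = 1/1.04·[0.4667·0.0000 + 0.5333·0.0000] = 0.0000
Node 0 (S = 135): V_0 = 1/1.04·[0.4667·15.4359 + 0.5333·0.0000] = 6.9264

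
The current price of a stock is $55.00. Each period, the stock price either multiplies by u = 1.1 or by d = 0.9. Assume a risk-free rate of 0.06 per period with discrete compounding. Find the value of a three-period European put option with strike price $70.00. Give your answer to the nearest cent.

Risk-neutral probability p = (1 + 0.06 − 0.9)/(1.1 − 0.9) = 0.1600/0.2000 = 0.8000
Terminal stock prices: S_uuu = 73.21, S_uud = 59.9, S_udd = 49.01, S_ddd = 40.1
Terminal payoffs (K − S): max(-3.205, 0) = 0, max(10.1, 0) = 10.1, max(20.99, 0) = 20.99, max(29.9, 0) = 29.9
Node uu (S = 66.55): V_uu = 1/1.06·[0.8000·0.0000 + 0.2000·10.1050] = 1.9066
Node ud (S = 54.45): V_ud = 1/1.06·[0.8000·10.1050 + 0.2000·20.9950] = 11.5877
Node dd (S = 44.55): V_dd = 1/1.06·[0.8000·20.9950 + 0.2000·29.9050] = 21.4877
Node u (S = 60.5): V_u = 1/1.06·[0.8000·1.9066 + 0.2000·11.5877] = 3.6253
Node d (S = 49.5): V_d = 1/1.06·[0.8000·11.5877 + 0.2000·21.4877] = 12.7998
Node 0 (S = 55): V_0 = 1/1.06·[0.8000·3.6253 + 0.2000·12.7998] = 5.1511

$5.15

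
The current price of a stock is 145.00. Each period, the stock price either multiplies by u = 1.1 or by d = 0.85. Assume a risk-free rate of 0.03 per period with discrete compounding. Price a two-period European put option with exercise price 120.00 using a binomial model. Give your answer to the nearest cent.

1.13

Risk-neutral probability p = (1 + 0.03 − 0.85)/(1.1 − 0.85) = 0.1800/0.2500 = 0.7200
Terminal stock prices: S_uu = 175.5, S_ud = 135.6, S_dd = 104.8
Terminal payoffs (K − S): max(-55.45, 0) = 0, max(-15.57, 0) = 0, max(15.24, 0) = 15.24
Node u (S = 159.5): V_u = 1/1.03·[0.7200·0.0000 + 0.2800·0.0000] = 0.0000
Node d (S = 123.2): V_d = 1/1.03·[0.7200·0.0000 + 0.2800·15.2375] = 4.1422
Node 0 (S = 145): V_0 = 1/1.03·[0.7200·0.0000 + 0.2800·4.1422] = 1.1260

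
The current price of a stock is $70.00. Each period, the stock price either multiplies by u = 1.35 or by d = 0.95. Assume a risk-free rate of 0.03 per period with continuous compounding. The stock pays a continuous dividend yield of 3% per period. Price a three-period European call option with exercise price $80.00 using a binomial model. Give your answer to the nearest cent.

$3.10

Per-period risk-free factor R = e^0.03 = 1.0305; dividend-adjusted growth = e^(0.03−0.03) = 1.0000.
Risk-neutral probability p = (1.0000 − 0.95)/(1.35 − 0.95) = 0.0500/0.4000 = 0.1250
Terminal stock prices: S_uuu = 172.2, S_uud = 121.2, S_udd = 85.29, S_ddd = 60.02
Terminal payoffs (S − K): max(92.23, 0) = 92.23, max(41.2, 0) = 41.2, max(5.286, 0) = 5.286, max(-19.98, 0) = 0
Node uu (S = 127.6): V_uu = e^(−0.03)·[0.1250·92.2263 + 0.8750·41.1963] = 46.1689
Node ud (S = 89.77): V_ud = e^(−0.03)·[0.1250·41.1963 + 0.8750·5.2862] = 9.4861
Node dd (S = 63.17): V_dd = e^(−0.03)·[0.1250·5.2862 + 0.8750·0.0000] = 0.6413
Node u (S = 94.5): V_u = e^(−0.03)·[0.1250·46.1689 + 0.8750·9.4861] = 13.6556
Node d (S = 66.5): V_d = e^(−0.03)·[0.1250·9.4861 + 0.8750·0.6413] = 1.6952
Node 0 (S = 70): V_0 = e^(−0.03)·[0.1250·13.6556 + 0.8750·1.6952] = 3.0960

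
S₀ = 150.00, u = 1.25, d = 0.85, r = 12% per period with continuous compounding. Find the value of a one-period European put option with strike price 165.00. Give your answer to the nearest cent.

10.19

Risk-neutral probability p = (e^0.12 − 0.85)/(1.25 − 0.85) = 0.2775/0.4000 = 0.6937
Terminal stock prices: S_u = 187.5, S_d = 127.5
Terminal payoffs (K − S): max(-22.5, 0) = 0, max(37.5, 0) = 37.5
Node 0 (S = 150): V_0 = e^(−0.12)·[0.6937·0.0000 + 0.3063·37.5000] = 10.1860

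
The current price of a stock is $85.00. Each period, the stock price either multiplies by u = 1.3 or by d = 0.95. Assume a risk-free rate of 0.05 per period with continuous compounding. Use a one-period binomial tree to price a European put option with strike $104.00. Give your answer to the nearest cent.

Risk-neutral probability p = (e^0.05 − 0.95)/(1.3 − 0.95) = 0.1013/0.3500 = 0.2893
Terminal stock prices: S_u = 110.5, S_d = 80.75
Terminal payoffs (K − S): max(-6.5, 0) = 0, max(23.25, 0) = 23.25
Node 0 (S = 85): V_0 = e^(−0.05)·[0.2893·0.0000 + 0.7107·23.2500] = 15.7169

$15.72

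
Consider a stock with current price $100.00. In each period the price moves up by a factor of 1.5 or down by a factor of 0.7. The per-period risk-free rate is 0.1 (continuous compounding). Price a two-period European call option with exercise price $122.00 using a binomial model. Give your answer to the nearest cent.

Risk-neutral probability p = (e^0.1 − 0.7)/(1.5 − 0.7) = 0.4052/0.8000 = 0.5065
Terminal stock prices: S_uu = 225, S_ud = 105, S_dd = 49
Terminal payoffs (S − K): max(103, 0) = 103, max(-17, 0) = 0, max(-73, 0) = 0
Node u (S = 150): V_u = e^(−0.1)·[0.5065·103.0000 + 0.4935·0.0000] = 47.2015
Node d (S = 70): V_d = e^(−0.1)·[0.5065·0.0000 + 0.4935·0.0000] = 0.0000
Node 0 (S = 100): V_0 = e^(−0.1)·[0.5065·47.2015 + 0.4935·0.0000] = 21.6309

$21.63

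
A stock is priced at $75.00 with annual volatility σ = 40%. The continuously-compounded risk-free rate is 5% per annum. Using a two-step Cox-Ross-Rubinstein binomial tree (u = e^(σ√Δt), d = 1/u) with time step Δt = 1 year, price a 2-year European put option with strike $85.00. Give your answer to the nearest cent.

CRR parameters: u = e^(σ√Δt) = e^(0.4·√1) = 1.4918, d = 1/u = 0.6703
Per-period rate: rΔt = 0.05·1 = 0.05, so R = e^0.05 = 1.0513
Risk-neutral probability p = (e^0.05 − 0.6703)/(1.4918 − 0.6703) = 0.3810/0.8215 = 0.4637
Terminal stock prices: S_uu = 166.9, S_ud = 75, S_dd = 33.7
Terminal payoffs (K − S): max(-81.92, 0) = 0, max(10, 0) = 10, max(51.3, 0) = 51.3
Node u (S = 111.9): V_u = e^(−0.05)·[0.4637·0.0000 + 0.5363·10.0000] = 5.1012
Node d (S = 50.27): V_d = e^(−0.05)·[0.4637·10.0000 + 0.5363·51.3003] = 30.5805
Node 0 (S = 75): V_0 = e^(−0.05)·[0.4637·5.1012 + 0.5363·30.5805] = 17.8500

$17.85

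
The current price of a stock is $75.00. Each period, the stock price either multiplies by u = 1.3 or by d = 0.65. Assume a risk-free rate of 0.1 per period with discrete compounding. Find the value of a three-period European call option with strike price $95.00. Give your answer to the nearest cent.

Risk-neutral probability p = (1 + 0.1 − 0.65)/(1.3 − 0.65) = 0.4500/0.6500 = 0.6923
Terminal stock prices: S_uuu = 164.8, S_uud = 82.39, S_udd = 41.19, S_ddd = 20.6
Terminal payoffs (S − K): max(69.78, 0) = 69.78, max(-12.61, 0) = 0, max(-53.81, 0) = 0, max(-74.4, 0) = 0
Node uu (S = 126.8): V_uu = 1/1.1·[0.6923·69.7750 + 0.3077·0.0000] = 43.9143
Node ud (S = 63.38): V_ud = 1/1.1·[0.6923·0.0000 + 0.3077·0.0000] = 0.0000
Node dd (S = 31.69): V_dd = 1/1.1·[0.6923·0.0000 + 0.3077·0.0000] = 0.0000
Node u (S = 97.5): V_u = 1/1.1·[0.6923·43.9143 + 0.3077·0.0000] = 27.6384
Node d (S = 48.75): V_d = 1/1.1·[0.6923·0.0000 + 0.3077·0.0000] = 0.0000
Node 0 (S = 75): V_0 = 1/1.1·[0.6923·27.6384 + 0.3077·0.0000] = 17.3948

$17.39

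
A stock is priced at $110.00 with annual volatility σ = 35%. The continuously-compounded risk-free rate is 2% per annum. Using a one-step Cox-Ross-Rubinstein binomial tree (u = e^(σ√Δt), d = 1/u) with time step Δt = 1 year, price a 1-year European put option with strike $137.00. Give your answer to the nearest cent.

$32.55

CRR parameters: u = e^(σ√Δt) = e^(0.35·√1) = 1.4191, d = 1/u = 0.7047
Per-period rate: rΔt = 0.02·1 = 0.02, so R = e^0.02 = 1.0202
Risk-neutral probability p = (e^0.02 − 0.7047)/(1.4191 − 0.7047) = 0.3155/0.7144 = 0.4417
Terminal stock prices: S_u = 156.1, S_d = 77.52
Terminal payoffs (K − S): max(-19.1, 0) = 0, max(59.48, 0) = 59.48
Node 0 (S = 110): V_0 = e^(−0.02)·[0.4417·0.0000 + 0.5583·59.4843] = 32.5548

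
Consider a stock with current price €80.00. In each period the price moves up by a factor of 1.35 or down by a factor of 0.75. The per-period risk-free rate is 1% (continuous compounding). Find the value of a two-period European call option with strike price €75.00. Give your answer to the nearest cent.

Risk-neutral probability p = (e^0.01 − 0.75)/(1.35 − 0.75) = 0.2601/0.6000 = 0.4334
Terminal stock prices: S_uu = 145.8, S_ud = 81, S_dd = 45
Terminal payoffs (S − K): max(70.8, 0) = 70.8, max(6, 0) = 6, max(-30, 0) = 0
Node u (S = 108): V_u = e^(−0.01)·[0.4334·70.8000 + 0.5666·6.0000] = 33.7463
Node d (S = 60): V_d = e^(−0.01)·[0.4334·6.0000 + 0.5666·0.0000] = 2.5746
Node 0 (S = 80): V_0 = e^(−0.01)·[0.4334·33.7463 + 0.5666·2.5746] = 15.9249

€15.92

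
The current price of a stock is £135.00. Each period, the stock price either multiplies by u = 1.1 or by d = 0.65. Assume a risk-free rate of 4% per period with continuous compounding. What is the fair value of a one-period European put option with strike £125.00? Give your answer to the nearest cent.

Risk-neutral probability p = (e^0.04 − 0.65)/(1.1 − 0.65) = 0.3908/0.4500 = 0.8685
Terminal stock prices: S_u = 148.5, S_d = 87.75
Terminal payoffs (K − S): max(-23.5, 0) = 0, max(37.25, 0) = 37.25
Node 0 (S = 135): V_0 = e^(−0.04)·[0.8685·0.0000 + 0.1315·37.2500] = 4.7074

£4.71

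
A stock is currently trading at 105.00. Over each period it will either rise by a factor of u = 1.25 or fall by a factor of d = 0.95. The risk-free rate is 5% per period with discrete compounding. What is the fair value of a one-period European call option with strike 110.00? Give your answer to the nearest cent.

6.75

Risk-neutral probability p = (1 + 0.05 − 0.95)/(1.25 − 0.95) = 0.1000/0.3000 = 0.3333
Terminal stock prices: S_u = 131.2, S_d = 99.75
Terminal payoffs (S − K): max(21.25, 0) = 21.25, max(-10.25, 0) = 0
Node 0 (S = 105): V_0 = 1/1.05·[0.3333·21.2500 + 0.6667·0.0000] = 6.7460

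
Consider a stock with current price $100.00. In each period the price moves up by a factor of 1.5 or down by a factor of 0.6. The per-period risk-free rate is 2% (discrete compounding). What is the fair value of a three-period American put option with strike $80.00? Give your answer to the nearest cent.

Risk-neutral probability p = (1 + 0.02 − 0.6)/(1.5 − 0.6) = 0.4200/0.9000 = 0.4667
Terminal stock prices: S_uuu = 337.5, S_uud = 135, S_udd = 54, S_ddd = 21.6
Terminal payoffs (K − S): max(-257.5, 0) = 0, max(-55, 0) = 0, max(26, 0) = 26, max(58.4, 0) = 58.4
Node uu (S = 225): continuation = 1/1.02·[0.4667·0.0000 + 0.5333·0.0000] = 0.0000; exercise value = 0.0000 ≤ continuation, so V_uu = 0.0000
Node ud (S = 90): continuation = 1/1.02·[0.4667·0.0000 + 0.5333·26.0000] = 13.5948; exercise value = 0.0000 ≤ continuation, so V_ud = 13.5948
Node dd (S = 36): continuation = 1/1.02·[0.4667·26.0000 + 0.5333·58.4000] = 42.4314; exercise value = 44.0000 > continuation, so V_dd = 44.0000 (exercise)
Node u (S = 150): continuation = 1/1.02·[0.4667·0.0000 + 0.5333·13.5948] = 7.1084; exercise value = 0.0000 ≤ continuation, so V_u = 7.1084
Node d (S = 60): continuation = 1/1.02·[0.4667·13.5948 + 0.5333·44.0000] = 29.2264; exercise value = 20.0000 ≤ continuation, so V_d = 29.2264
Node 0 (S = 100): continuation = 1/1.02·[0.4667·7.1084 + 0.5333·29.2264] = 18.5340; exercise value = 0.0000 ≤ continuation, so V_0 = 18.5340

$18.53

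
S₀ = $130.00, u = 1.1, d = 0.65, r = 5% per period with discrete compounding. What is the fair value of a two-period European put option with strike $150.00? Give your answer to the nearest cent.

$11.29

Risk-neutral probability p = (1 + 0.05 − 0.65)/(1.1 − 0.65) = 0.4000/0.4500 = 0.8889
Terminal stock prices: S_uu = 157.3, S_ud = 92.95, S_dd = 54.93
Terminal payoffs (K − S): max(-7.3, 0) = 0, max(57.05, 0) = 57.05, max(95.07, 0) = 95.07
Node u (S = 143): V_u = 1/1.05·[0.8889·0.0000 + 0.1111·57.0500] = 6.0370
Node d (S = 84.5): V_d = 1/1.05·[0.8889·57.0500 + 0.1111·95.0750] = 58.3571
Node 0 (S = 130): V_0 = 1/1.05·[0.8889·6.0370 + 0.1111·58.3571] = 11.2861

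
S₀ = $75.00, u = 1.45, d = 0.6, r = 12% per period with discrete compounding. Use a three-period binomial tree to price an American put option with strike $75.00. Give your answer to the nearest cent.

Risk-neutral probability p = (1 + 0.12 − 0.6)/(1.45 − 0.6) = 0.5200/0.8500 = 0.6118
Terminal stock prices: S_uuu = 228.6, S_uud = 94.61, S_udd = 39.15, S_ddd = 16.2
Terminal payoffs (K − S): max(-153.6, 0) = 0, max(-19.61, 0) = 0, max(35.85, 0) = 35.85, max(58.8, 0) = 58.8
Node uu (S = 157.7): continuation = 1/1.12·[0.6118·0.0000 + 0.3882·0.0000] = 0.0000; exercise value = 0.0000 ≤ continuation, so V_uu = 0.0000
Node ud (S = 65.25): continuation = 1/1.12·[0.6118·0.0000 + 0.3882·35.8500] = 12.4270; exercise value = 9.7500 ≤ continuation, so V_ud = 12.4270
Node dd (S = 27): continuation = 1/1.12·[0.6118·35.8500 + 0.3882·58.8000] = 39.9643; exercise value = 48.0000 > continuation, so V_dd = 48.0000 (exercise)
Node u (S = 108.8): continuation = 1/1.12·[0.6118·0.0000 + 0.3882·12.4270] = 4.3077; exercise value = 0.0000 ≤ continuation, so V_u = 4.3077
Node d (S = 45): continuation = 1/1.12·[0.6118·12.4270 + 0.3882·48.0000] = 23.4265; exercise value = 30.0000 > continuation, so V_d = 30.0000 (exercise)
Node 0 (S = 75): continuation = 1/1.12·[0.6118·4.3077 + 0.3882·30.0000] = 12.7521; exercise value = 0.0000 ≤ continuation, so V_0 = 12.7521

$12.75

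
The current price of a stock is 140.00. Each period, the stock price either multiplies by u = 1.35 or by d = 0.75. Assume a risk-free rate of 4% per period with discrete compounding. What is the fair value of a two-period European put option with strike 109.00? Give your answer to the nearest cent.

Risk-neutral probability p = (1 + 0.04 − 0.75)/(1.35 − 0.75) = 0.2900/0.6000 = 0.4833
Terminal stock prices: S_uu = 255.2, S_ud = 141.8, S_dd = 78.75
Terminal payoffs (K − S): max(-146.2, 0) = 0, max(-32.75, 0) = 0, max(30.25, 0) = 30.25
Node u (S = 189): V_u = 1/1.04·[0.4833·0.0000 + 0.5167·0.0000] = 0.0000
Node d (S = 105): V_d = 1/1.04·[0.4833·0.0000 + 0.5167·30.2500] = 15.0280
Node 0 (S = 140): V_0 = 1/1.04·[0.4833·0.0000 + 0.5167·15.0280] = 7.4659

7.47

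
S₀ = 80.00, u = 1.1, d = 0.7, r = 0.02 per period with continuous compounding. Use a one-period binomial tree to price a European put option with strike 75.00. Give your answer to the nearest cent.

3.72

Risk-neutral probability p = (e^0.02 − 0.7)/(1.1 − 0.7) = 0.3202/0.4000 = 0.8005
Terminal stock prices: S_u = 88, S_d = 56
Terminal payoffs (K − S): max(-13, 0) = 0, max(19, 0) = 19
Node 0 (S = 80): V_0 = e^(−0.02)·[0.8005·0.0000 + 0.1995·19.0000] = 3.7154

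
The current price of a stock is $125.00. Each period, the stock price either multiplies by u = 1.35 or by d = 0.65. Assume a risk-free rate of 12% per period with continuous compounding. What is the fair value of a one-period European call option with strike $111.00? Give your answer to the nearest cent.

Risk-neutral probability p = (e^0.12 − 0.65)/(1.35 − 0.65) = 0.4775/0.7000 = 0.6821
Terminal stock prices: S_u = 168.8, S_d = 81.25
Terminal payoffs (S − K): max(57.75, 0) = 57.75, max(-29.75, 0) = 0
Node 0 (S = 125): V_0 = e^(−0.12)·[0.6821·57.7500 + 0.3179·0.0000] = 34.9389

$34.94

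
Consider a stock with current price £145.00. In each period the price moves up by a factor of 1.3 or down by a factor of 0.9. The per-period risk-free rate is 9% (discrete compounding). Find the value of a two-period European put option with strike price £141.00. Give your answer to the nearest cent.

£5.46

Risk-neutral probability p = (1 + 0.09 − 0.9)/(1.3 − 0.9) = 0.1900/0.4000 = 0.4750
Terminal stock prices: S_uu = 245.1, S_ud = 169.7, S_dd = 117.5
Terminal payoffs (K − S): max(-104.1, 0) = 0, max(-28.65, 0) = 0, max(23.55, 0) = 23.55
Node u (S = 188.5): V_u = 1/1.09·[0.4750·0.0000 + 0.5250·0.0000] = 0.0000
Node d (S = 130.5): V_d = 1/1.09·[0.4750·0.0000 + 0.5250·23.5500] = 11.3429
Node 0 (S = 145): V_0 = 1/1.09·[0.4750·0.0000 + 0.5250·11.3429] = 5.4633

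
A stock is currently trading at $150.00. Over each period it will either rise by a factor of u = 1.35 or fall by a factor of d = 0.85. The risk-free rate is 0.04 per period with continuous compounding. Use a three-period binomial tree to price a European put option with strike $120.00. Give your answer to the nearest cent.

$5.85

Risk-neutral probability p = (e^0.04 − 0.85)/(1.35 − 0.85) = 0.1908/0.5000 = 0.3816
Terminal stock prices: S_uuu = 369.1, S_uud = 232.4, S_udd = 146.3, S_ddd = 92.12
Terminal payoffs (K − S): max(-249.1, 0) = 0, max(-112.4, 0) = 0, max(-26.31, 0) = 0, max(27.88, 0) = 27.88
Node uu (S = 273.4): V_uu = e^(−0.04)·[0.3816·0.0000 + 0.6184·0.0000] = 0.0000
Node ud (S = 172.1): V_ud = e^(−0.04)·[0.3816·0.0000 + 0.6184·0.0000] = 0.0000
Node dd (S = 108.4): V_dd = e^(−0.04)·[0.3816·0.0000 + 0.6184·27.8813] = 16.5651
Node u (S = 202.5): V_u = e^(−0.04)·[0.3816·0.0000 + 0.6184·0.0000] = 0.0000
Node d (S = 127.5): V_d = e^(−0.04)·[0.3816·0.0000 + 0.6184·16.5651] = 9.8419
Node 0 (S = 150): V_0 = e^(−0.04)·[0.3816·0.0000 + 0.6184·9.8419] = 5.8474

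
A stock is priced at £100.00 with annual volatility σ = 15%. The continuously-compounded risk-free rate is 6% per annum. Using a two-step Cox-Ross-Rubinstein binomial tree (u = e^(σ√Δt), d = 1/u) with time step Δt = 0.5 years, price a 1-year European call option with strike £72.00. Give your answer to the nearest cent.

CRR parameters: u = e^(σ√Δt) = e^(0.15·√0.5) = 1.1119, d = 1/u = 0.8994
Per-period rate: rΔt = 0.06·0.5 = 0.03, so R = e^0.03 = 1.0305
Risk-neutral probability p = (e^0.03 − 0.8994)/(1.1119 − 0.8994) = 0.1311/0.2125 = 0.6168
Terminal stock prices: S_uu = 123.6, S_ud = 100, S_dd = 80.89
Terminal payoffs (S − K): max(51.63, 0) = 51.63, max(28, 0) = 28, max(8.886, 0) = 8.886
Node u (S = 111.2): V_u = e^(−0.03)·[0.6168·51.6311 + 0.3832·28.0000] = 41.3174
Node d (S = 89.94): V_d = e^(−0.03)·[0.6168·28.0000 + 0.3832·8.8858] = 20.0644
Node 0 (S = 100): V_0 = e^(−0.03)·[0.6168·41.3174 + 0.3832·20.0644] = 32.1930

£32.19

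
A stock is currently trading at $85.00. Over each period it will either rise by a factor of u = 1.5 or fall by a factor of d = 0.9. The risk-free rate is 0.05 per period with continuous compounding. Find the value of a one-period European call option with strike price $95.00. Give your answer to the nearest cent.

$7.79

Risk-neutral probability p = (e^0.05 − 0.9)/(1.5 − 0.9) = 0.1513/0.6000 = 0.2521
Terminal stock prices: S_u = 127.5, S_d = 76.5
Terminal payoffs (S − K): max(32.5, 0) = 32.5, max(-18.5, 0) = 0
Node 0 (S = 85): V_0 = e^(−0.05)·[0.2521·32.5000 + 0.7479·0.0000] = 7.7942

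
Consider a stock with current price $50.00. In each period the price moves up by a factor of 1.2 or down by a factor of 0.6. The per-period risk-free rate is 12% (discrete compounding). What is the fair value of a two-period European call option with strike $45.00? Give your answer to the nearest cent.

$16.17

Risk-neutral probability p = (1 + 0.12 − 0.6)/(1.2 − 0.6) = 0.5200/0.6000 = 0.8667
Terminal stock prices: S_uu = 72, S_ud = 36, S_dd = 18
Terminal payoffs (S − K): max(27, 0) = 27, max(-9, 0) = 0, max(-27, 0) = 0
Node u (S = 60): V_u = 1/1.12·[0.8667·27.0000 + 0.1333·0.0000] = 20.8929
Node d (S = 30): V_d = 1/1.12·[0.8667·0.0000 + 0.1333·0.0000] = 0.0000
Node 0 (S = 50): V_0 = 1/1.12·[0.8667·20.8929 + 0.1333·0.0000] = 16.1671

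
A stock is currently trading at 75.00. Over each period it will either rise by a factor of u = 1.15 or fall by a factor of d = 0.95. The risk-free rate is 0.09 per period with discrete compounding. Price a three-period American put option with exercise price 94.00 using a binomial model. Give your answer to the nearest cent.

Risk-neutral probability p = (1 + 0.09 − 0.95)/(1.15 − 0.95) = 0.1400/0.2000 = 0.7000
Terminal stock prices: S_uuu = 114.1, S_uud = 94.23, S_udd = 77.84, S_ddd = 64.3
Terminal payoffs (K − S): max(-20.07, 0) = 0, max(-0.2281, 0) = 0, max(16.16, 0) = 16.16, max(29.7, 0) = 29.7
Node uu (S = 99.19): continuation = 1/1.09·[0.7000·0.0000 + 0.3000·0.0000] = 0.0000; exercise value = 0.0000 ≤ continuation, so V_uu = 0.0000
Node ud (S = 81.94): continuation = 1/1.09·[0.7000·0.0000 + 0.3000·16.1594] = 4.4475; exercise value = 12.0625 > continuation, so V_ud = 12.0625 (exercise)
Node dd (S = 67.69): continuation = 1/1.09·[0.7000·16.1594 + 0.3000·29.6969] = 18.5510; exercise value = 26.3125 > continuation, so V_dd = 26.3125 (exercise)
Node u (S = 86.25): continuation = 1/1.09·[0.7000·0.0000 + 0.3000·12.0625] = 3.3200; exercise value = 7.7500 > continuation, so V_u = 7.7500 (exercise)
Node d (S = 71.25): continuation = 1/1.09·[0.7000·12.0625 + 0.3000·26.3125] = 14.9885; exercise value = 22.7500 > continuation, so V_d = 22.7500 (exercise)
Node 0 (S = 75): continuation = 1/1.09·[0.7000·7.7500 + 0.3000·22.7500] = 11.2385; exercise value = 19.0000 > continuation, so V_0 = 19.0000 (exercise)

19.00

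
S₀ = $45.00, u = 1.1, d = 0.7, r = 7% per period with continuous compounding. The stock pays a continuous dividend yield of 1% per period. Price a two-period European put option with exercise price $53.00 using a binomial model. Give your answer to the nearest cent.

Per-period risk-free factor R = e^0.07 = 1.0725; dividend-adjusted growth = e^(0.07−0.01) = 1.0618.
Risk-neutral probability p = (1.0618 − 0.7)/(1.1 − 0.7) = 0.3618/0.4000 = 0.9046
Terminal stock prices: S_uu = 54.45, S_ud = 34.65, S_dd = 22.05
Terminal payoffs (K − S): max(-1.45, 0) = 0, max(18.35, 0) = 18.35, max(30.95, 0) = 30.95
Node u (S = 49.5): V_u = e^(−0.07)·[0.9046·0.0000 + 0.0954·18.3500] = 1.6324
Node d (S = 31.5): V_d = e^(−0.07)·[0.9046·18.3500 + 0.0954·30.9500] = 18.2303
Node 0 (S = 45): V_0 = e^(−0.07)·[0.9046·1.6324 + 0.0954·18.2303] = 2.9986

$3.00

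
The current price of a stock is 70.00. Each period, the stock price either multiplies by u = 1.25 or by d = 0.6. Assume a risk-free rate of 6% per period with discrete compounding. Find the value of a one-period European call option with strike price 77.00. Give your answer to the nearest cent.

7.01

Risk-neutral probability p = (1 + 0.06 − 0.6)/(1.25 − 0.6) = 0.4600/0.6500 = 0.7077
Terminal stock prices: S_u = 87.5, S_d = 42
Terminal payoffs (S − K): max(10.5, 0) = 10.5, max(-35, 0) = 0
Node 0 (S = 70): V_0 = 1/1.06·[0.7077·10.5000 + 0.2923·0.0000] = 7.0102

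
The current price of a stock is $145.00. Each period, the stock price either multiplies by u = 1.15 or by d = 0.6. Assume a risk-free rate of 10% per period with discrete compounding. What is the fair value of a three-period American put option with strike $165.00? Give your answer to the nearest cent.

$20.00

Risk-neutral probability p = (1 + 0.1 − 0.6)/(1.15 − 0.6) = 0.5000/0.5500 = 0.9091
Terminal stock prices: S_uuu = 220.5, S_uud = 115.1, S_udd = 60.03, S_ddd = 31.32
Terminal payoffs (K − S): max(-55.53, 0) = 0, max(49.94, 0) = 49.94, max(105, 0) = 105, max(133.7, 0) = 133.7
Node uu (S = 191.8): continuation = 1/1.1·[0.9091·0.0000 + 0.0909·49.9425] = 4.1275; exercise value = 0.0000 ≤ continuation, so V_uu = 4.1275
Node ud (S = 100): continuation = 1/1.1·[0.9091·49.9425 + 0.0909·104.9700] = 49.9500; exercise value = 64.9500 > continuation, so V_ud = 64.9500 (exercise)
Node dd (S = 52.2): continuation = 1/1.1·[0.9091·104.9700 + 0.0909·133.6800] = 97.8000; exercise value = 112.8000 > continuation, so V_dd = 112.8000 (exercise)
Node u (S = 166.8): continuation = 1/1.1·[0.9091·4.1275 + 0.0909·64.9500] = 8.7789; exercise value = 0.0000 ≤ continuation, so V_u = 8.7789
Node d (S = 87): continuation = 1/1.1·[0.9091·64.9500 + 0.0909·112.8000] = 63.0000; exercise value = 78.0000 > continuation, so V_d = 78.0000 (exercise)
Node 0 (S = 145): continuation = 1/1.1·[0.9091·8.7789 + 0.0909·78.0000] = 13.7016; exercise value = 20.0000 > continuation, so V_0 = 20.0000 (exercise)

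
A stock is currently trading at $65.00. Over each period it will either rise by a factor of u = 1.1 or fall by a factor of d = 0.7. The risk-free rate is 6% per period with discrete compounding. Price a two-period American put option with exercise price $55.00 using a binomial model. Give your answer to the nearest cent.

Risk-neutral probability p = (1 + 0.06 − 0.7)/(1.1 − 0.7) = 0.3600/0.4000 = 0.9000
Terminal stock prices: S_uu = 78.65, S_ud = 50.05, S_dd = 31.85
Terminal payoffs (K − S): max(-23.65, 0) = 0, max(4.95, 0) = 4.95, max(23.15, 0) = 23.15
Node u (S = 71.5): continuation = 1/1.06·[0.9000·0.0000 + 0.1000·4.9500] = 0.4670; exercise value = 0.0000 ≤ continuation, so V_u = 0.4670
Node d (S = 45.5): continuation = 1/1.06·[0.9000·4.9500 + 0.1000·23.1500] = 6.3868; exercise value = 9.5000 > continuation, so V_d = 9.5000 (exercise)
Node 0 (S = 65): continuation = 1/1.06·[0.9000·0.4670 + 0.1000·9.5000] = 1.2927; exercise value = 0.0000 ≤ continuation, so V_0 = 1.2927

$1.29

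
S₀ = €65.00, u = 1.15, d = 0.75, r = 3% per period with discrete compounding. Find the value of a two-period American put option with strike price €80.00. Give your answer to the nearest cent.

Risk-neutral probability p = (1 + 0.03 − 0.75)/(1.15 − 0.75) = 0.2800/0.4000 = 0.7000
Terminal stock prices: S_uu = 85.96, S_ud = 56.06, S_dd = 36.56
Terminal payoffs (K − S): max(-5.962, 0) = 0, max(23.94, 0) = 23.94, max(43.44, 0) = 43.44
Node u (S = 74.75): continuation = 1/1.03·[0.7000·0.0000 + 0.3000·23.9375] = 6.9721; exercise value = 5.2500 ≤ continuation, so V_u = 6.9721
Node d (S = 48.75): continuation = 1/1.03·[0.7000·23.9375 + 0.3000·43.4375] = 28.9199; exercise value = 31.2500 > continuation, so V_d = 31.2500 (exercise)
Node 0 (S = 65): continuation = 1/1.03·[0.7000·6.9721 + 0.3000·31.2500] = 13.8403; exercise value = 15.0000 > continuation, so V_0 = 15.0000 (exercise)

€15.00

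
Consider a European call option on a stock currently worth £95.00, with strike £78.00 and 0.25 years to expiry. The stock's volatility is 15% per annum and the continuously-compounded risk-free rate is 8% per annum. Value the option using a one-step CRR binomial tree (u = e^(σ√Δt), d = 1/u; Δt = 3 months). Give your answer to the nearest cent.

£18.54

CRR parameters: u = e^(σ√Δt) = e^(0.15·√0.25) = 1.0779, d = 1/u = 0.9277
Per-period rate: rΔt = 0.08·0.25 = 0.02, so R = e^0.02 = 1.0202
Risk-neutral probability p = (e^0.02 − 0.9277)/(1.0779 − 0.9277) = 0.0925/0.1501 = 0.6158
Terminal stock prices: S_u = 102.4, S_d = 88.14
Terminal payoffs (S − K): max(24.4, 0) = 24.4, max(10.14, 0) = 10.14
Node 0 (S = 95): V_0 = e^(−0.02)·[0.6158·24.3990 + 0.3842·10.1356] = 18.5445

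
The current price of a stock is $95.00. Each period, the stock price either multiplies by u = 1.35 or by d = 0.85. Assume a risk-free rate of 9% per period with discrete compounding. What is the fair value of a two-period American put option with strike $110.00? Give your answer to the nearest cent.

Risk-neutral probability p = (1 + 0.09 − 0.85)/(1.35 − 0.85) = 0.2400/0.5000 = 0.4800
Terminal stock prices: S_uu = 173.1, S_ud = 109, S_dd = 68.64
Terminal payoffs (K − S): max(-63.14, 0) = 0, max(0.9875, 0) = 0.9875, max(41.36, 0) = 41.36
Node u (S = 128.2): continuation = 1/1.09·[0.4800·0.0000 + 0.5200·0.9875] = 0.4711; exercise value = 0.0000 ≤ continuation, so V_u = 0.4711
Node d (S = 80.75): continuation = 1/1.09·[0.4800·0.9875 + 0.5200·41.3625] = 20.1674; exercise value = 29.2500 > continuation, so V_d = 29.2500 (exercise)
Node 0 (S = 95): continuation = 1/1.09·[0.4800·0.4711 + 0.5200·29.2500] = 14.1616; exercise value = 15.0000 > continuation, so V_0 = 15.0000 (exercise)

$15.00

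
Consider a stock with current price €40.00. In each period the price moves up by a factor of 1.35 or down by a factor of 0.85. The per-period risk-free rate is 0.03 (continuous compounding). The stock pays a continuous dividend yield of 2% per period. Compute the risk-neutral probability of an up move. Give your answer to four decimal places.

Per-period risk-free factor R = e^0.03 = 1.0305; dividend-adjusted growth = e^(0.03−0.02) = 1.0101.
Risk-neutral probability p = (1.0101 − 0.85)/(1.35 − 0.85) = 0.1601/0.5000 = 0.3201

p = 0.3201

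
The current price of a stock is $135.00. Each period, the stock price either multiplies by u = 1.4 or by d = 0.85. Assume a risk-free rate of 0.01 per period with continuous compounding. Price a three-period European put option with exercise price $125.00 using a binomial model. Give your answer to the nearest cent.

$14.56

Risk-neutral probability p = (e^0.01 − 0.85)/(1.4 − 0.85) = 0.1601/0.5500 = 0.2910
Terminal stock prices: S_uuu = 370.4, S_uud = 224.9, S_udd = 136.6, S_ddd = 82.91
Terminal payoffs (K − S): max(-245.4, 0) = 0, max(-99.91, 0) = 0, max(-11.55, 0) = 0, max(42.09, 0) = 42.09
Node uu (S = 264.6): V_uu = e^(−0.01)·[0.2910·0.0000 + 0.7090·0.0000] = 0.0000
Node ud (S = 160.7): V_ud = e^(−0.01)·[0.2910·0.0000 + 0.7090·0.0000] = 0.0000
Node dd (S = 97.54): V_dd = e^(−0.01)·[0.2910·0.0000 + 0.7090·42.0931] = 29.5471
Node u (S = 189): V_u = e^(−0.01)·[0.2910·0.0000 + 0.7090·0.0000] = 0.0000
Node d (S = 114.8): V_d = e^(−0.01)·[0.2910·0.0000 + 0.7090·29.5471] = 20.7404
Node 0 (S = 135): V_0 = e^(−0.01)·[0.2910·0.0000 + 0.7090·20.7404] = 14.5586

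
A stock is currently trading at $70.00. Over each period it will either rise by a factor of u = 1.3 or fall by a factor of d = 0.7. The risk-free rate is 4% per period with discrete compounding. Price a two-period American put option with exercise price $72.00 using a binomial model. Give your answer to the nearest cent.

Risk-neutral probability p = (1 + 0.04 − 0.7)/(1.3 − 0.7) = 0.3400/0.6000 = 0.5667
Terminal stock prices: S_uu = 118.3, S_ud = 63.7, S_dd = 34.3
Terminal payoffs (K − S): max(-46.3, 0) = 0, max(8.3, 0) = 8.3, max(37.7, 0) = 37.7
Node u (S = 91): continuation = 1/1.04·[0.5667·0.0000 + 0.4333·8.3000] = 3.4583; exercise value = 0.0000 ≤ continuation, so V_u = 3.4583
Node d (S = 49): continuation = 1/1.04·[0.5667·8.3000 + 0.4333·37.7000] = 20.2308; exercise value = 23.0000 > continuation, so V_d = 23.0000 (exercise)
Node 0 (S = 70): continuation = 1/1.04·[0.5667·3.4583 + 0.4333·23.0000] = 11.4677; exercise value = 2.0000 ≤ continuation, so V_0 = 11.4677

$11.47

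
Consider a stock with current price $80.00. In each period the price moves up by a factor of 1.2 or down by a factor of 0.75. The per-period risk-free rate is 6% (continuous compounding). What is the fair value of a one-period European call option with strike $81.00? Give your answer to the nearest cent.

Risk-neutral probability p = (e^0.06 − 0.75)/(1.2 − 0.75) = 0.3118/0.4500 = 0.6930
Terminal stock prices: S_u = 96, S_d = 60
Terminal payoffs (S − K): max(15, 0) = 15, max(-21, 0) = 0
Node 0 (S = 80): V_0 = e^(−0.06)·[0.6930·15.0000 + 0.3070·0.0000] = 9.7892

$9.79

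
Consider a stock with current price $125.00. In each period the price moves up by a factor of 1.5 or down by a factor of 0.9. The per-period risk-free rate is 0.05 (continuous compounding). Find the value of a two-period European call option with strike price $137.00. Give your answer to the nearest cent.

$19.13

Risk-neutral probability p = (e^0.05 − 0.9)/(1.5 − 0.9) = 0.1513/0.6000 = 0.2521
Terminal stock prices: S_uu = 281.2, S_ud = 168.8, S_dd = 101.2
Terminal payoffs (S − K): max(144.2, 0) = 144.2, max(31.75, 0) = 31.75, max(-35.75, 0) = 0
Node u (S = 187.5): V_u = e^(−0.05)·[0.2521·144.2500 + 0.7479·31.7500] = 57.1816
Node d (S = 112.5): V_d = e^(−0.05)·[0.2521·31.7500 + 0.7479·0.0000] = 7.6144
Node 0 (S = 125): V_0 = e^(−0.05)·[0.2521·57.1816 + 0.7479·7.6144] = 19.1303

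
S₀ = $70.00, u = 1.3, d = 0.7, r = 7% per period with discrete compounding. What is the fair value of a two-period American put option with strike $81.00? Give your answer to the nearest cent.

$15.04

Risk-neutral probability p = (1 + 0.07 − 0.7)/(1.3 − 0.7) = 0.3700/0.6000 = 0.6167
Terminal stock prices: S_uu = 118.3, S_ud = 63.7, S_dd = 34.3
Terminal payoffs (K − S): max(-37.3, 0) = 0, max(17.3, 0) = 17.3, max(46.7, 0) = 46.7
Node u (S = 91): continuation = 1/1.07·[0.6167·0.0000 + 0.3833·17.3000] = 6.1978; exercise value = 0.0000 ≤ continuation, so V_u = 6.1978
Node d (S = 49): continuation = 1/1.07·[0.6167·17.3000 + 0.3833·46.7000] = 26.7009; exercise value = 32.0000 > continuation, so V_d = 32.0000 (exercise)
Node 0 (S = 70): continuation = 1/1.07·[0.6167·6.1978 + 0.3833·32.0000] = 15.0361; exercise value = 11.0000 ≤ continuation, so V_0 = 15.0361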